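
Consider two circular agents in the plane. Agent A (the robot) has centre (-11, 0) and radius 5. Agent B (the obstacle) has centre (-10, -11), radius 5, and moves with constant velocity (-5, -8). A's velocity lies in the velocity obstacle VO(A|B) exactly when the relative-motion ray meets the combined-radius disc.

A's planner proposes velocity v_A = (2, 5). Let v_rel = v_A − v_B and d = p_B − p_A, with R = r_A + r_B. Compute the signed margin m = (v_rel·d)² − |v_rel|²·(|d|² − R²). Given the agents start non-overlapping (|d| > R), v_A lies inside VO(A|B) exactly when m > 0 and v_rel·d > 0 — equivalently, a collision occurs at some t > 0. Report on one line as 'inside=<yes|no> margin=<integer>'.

d = (1, -11),  |d|² = 122;  R = 5+5 = 10,  c = 122−10² = 22
v_rel = (7, 13),  |v_rel|² = 218;  v_rel·d = (7)·(1) + (13)·(-11) = -136
218·t² + 272·t + 22 = 0  ⇒  m = (-136)² − 218·22 = 13700
m = 13700 > 0,  v_rel·d = -136 < 0  ⇒  outside

inside=no margin=13700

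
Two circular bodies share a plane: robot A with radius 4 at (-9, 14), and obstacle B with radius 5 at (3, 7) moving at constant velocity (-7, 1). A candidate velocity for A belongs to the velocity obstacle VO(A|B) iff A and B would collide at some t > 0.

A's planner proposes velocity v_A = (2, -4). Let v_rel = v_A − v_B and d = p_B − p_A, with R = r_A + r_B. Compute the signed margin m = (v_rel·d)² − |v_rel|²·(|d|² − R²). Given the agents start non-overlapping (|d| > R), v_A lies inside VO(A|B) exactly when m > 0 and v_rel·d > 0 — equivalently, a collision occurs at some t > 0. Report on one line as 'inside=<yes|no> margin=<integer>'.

d = (12, -7),  |d|² = 193;  R = 4+5 = 9,  c = 193−9² = 112
v_rel = (9, -5),  |v_rel|² = 106;  v_rel·d = (9)·(12) + (-5)·(-7) = 143
106·t² − 286·t + 112 = 0  ⇒  m = 143² − 106·112 = 8577
m = 8577 > 0,  v_rel·d = 143 > 0  ⇒  inside

inside=yes margin=8577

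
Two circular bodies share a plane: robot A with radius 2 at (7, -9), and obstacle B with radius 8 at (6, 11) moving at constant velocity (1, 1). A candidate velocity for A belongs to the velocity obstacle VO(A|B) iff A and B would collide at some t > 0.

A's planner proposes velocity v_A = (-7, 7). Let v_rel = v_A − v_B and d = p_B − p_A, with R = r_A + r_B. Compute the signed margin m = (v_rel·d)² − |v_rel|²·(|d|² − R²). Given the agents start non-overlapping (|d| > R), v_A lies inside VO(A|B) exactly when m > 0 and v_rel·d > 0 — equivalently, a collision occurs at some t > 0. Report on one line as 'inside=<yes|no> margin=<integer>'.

d = (-1, 20),  |d|² = 401;  R = 2+8 = 10,  c = 401−10² = 301
v_rel = (-8, 6),  |v_rel|² = 100;  v_rel·d = (-8)·(-1) + (6)·(20) = 128
100·t² − 256·t + 301 = 0  ⇒  m = 128² − 100·301 = -13716
m = -13716 < 0,  v_rel·d = 128 > 0  ⇒  outside

inside=no margin=-13716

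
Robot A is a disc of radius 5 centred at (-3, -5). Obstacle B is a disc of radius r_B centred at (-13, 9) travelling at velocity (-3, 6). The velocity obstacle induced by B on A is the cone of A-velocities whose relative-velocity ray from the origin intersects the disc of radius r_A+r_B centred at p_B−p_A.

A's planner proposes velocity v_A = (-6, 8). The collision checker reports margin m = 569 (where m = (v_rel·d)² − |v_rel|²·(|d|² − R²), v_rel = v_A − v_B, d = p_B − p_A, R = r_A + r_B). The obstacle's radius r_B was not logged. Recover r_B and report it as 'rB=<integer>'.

m = 569
d = (-10, 14);  v_rel = (-3, 2),  |v_rel|² = 13
v_rel×d = (-3)·(14) − (2)·(-10) = -22
since m = R²·13 − (-22)²:  R² = (484 + 569) / 13 = 81
R = √81 = 9  ⇒  r_B = 9 − 5 = 4

rB=4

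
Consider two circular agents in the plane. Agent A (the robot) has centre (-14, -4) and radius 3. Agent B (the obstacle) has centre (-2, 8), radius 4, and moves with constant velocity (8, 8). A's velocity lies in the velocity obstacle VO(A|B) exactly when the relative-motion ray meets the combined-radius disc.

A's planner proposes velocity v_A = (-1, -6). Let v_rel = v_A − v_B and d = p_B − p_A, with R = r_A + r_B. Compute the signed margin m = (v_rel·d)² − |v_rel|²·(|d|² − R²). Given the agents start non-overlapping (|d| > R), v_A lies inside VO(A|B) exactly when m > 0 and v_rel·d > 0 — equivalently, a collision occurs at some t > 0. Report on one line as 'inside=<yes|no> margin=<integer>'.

d = (12, 12),  |d|² = 288;  R = 3+4 = 7,  c = 288−7² = 239
v_rel = (-9, -14),  |v_rel|² = 277;  v_rel·d = (-9)·(12) + (-14)·(12) = -276
277·t² + 552·t + 239 = 0  ⇒  m = (-276)² − 277·239 = 9973
m = 9973 > 0,  v_rel·d = -276 < 0  ⇒  outside

inside=no margin=9973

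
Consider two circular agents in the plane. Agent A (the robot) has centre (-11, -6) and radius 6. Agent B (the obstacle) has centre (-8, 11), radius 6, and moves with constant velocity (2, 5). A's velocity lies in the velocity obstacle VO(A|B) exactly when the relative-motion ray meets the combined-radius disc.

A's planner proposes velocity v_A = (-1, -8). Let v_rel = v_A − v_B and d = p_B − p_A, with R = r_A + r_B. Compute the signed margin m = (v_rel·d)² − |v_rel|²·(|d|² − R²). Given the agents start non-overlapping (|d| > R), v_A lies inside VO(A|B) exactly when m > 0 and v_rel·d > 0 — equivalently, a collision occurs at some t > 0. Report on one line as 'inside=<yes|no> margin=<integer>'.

d = (3, 17),  |d|² = 298;  R = 6+6 = 12,  c = 298−12² = 154
v_rel = (-3, -13),  |v_rel|² = 178;  v_rel·d = (-3)·(3) + (-13)·(17) = -230
178·t² + 460·t + 154 = 0  ⇒  m = (-230)² − 178·154 = 25488
m = 25488 > 0,  v_rel·d = -230 < 0  ⇒  outside

inside=no margin=25488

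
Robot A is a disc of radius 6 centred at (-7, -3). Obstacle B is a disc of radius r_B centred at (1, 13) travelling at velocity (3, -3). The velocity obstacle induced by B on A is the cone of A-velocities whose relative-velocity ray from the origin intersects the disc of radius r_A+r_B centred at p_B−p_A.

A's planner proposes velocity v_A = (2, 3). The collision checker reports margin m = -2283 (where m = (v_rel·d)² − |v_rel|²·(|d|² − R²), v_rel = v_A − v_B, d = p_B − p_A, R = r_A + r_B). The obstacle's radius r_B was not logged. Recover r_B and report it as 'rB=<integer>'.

m = -2283
d = (8, 16);  v_rel = (-1, 6),  |v_rel|² = 37
v_rel×d = (-1)·(16) − (6)·(8) = -64
since m = R²·37 − (-64)²:  R² = (4096 + -2283) / 37 = 49
R = √49 = 7  ⇒  r_B = 7 − 6 = 1

rB=1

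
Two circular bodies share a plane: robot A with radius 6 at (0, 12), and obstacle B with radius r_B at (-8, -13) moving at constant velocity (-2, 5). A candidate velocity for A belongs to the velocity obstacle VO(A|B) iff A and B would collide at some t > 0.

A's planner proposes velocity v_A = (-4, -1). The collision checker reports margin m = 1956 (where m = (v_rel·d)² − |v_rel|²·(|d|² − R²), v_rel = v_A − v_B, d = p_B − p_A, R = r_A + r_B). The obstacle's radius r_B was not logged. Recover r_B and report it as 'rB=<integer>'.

m = 1956
d = (-8, -25);  v_rel = (-2, -6),  |v_rel|² = 40
v_rel×d = (-2)·(-25) − (-6)·(-8) = 2
since m = R²·40 − 2²:  R² = (4 + 1956) / 40 = 49
R = √49 = 7  ⇒  r_B = 7 − 6 = 1

rB=1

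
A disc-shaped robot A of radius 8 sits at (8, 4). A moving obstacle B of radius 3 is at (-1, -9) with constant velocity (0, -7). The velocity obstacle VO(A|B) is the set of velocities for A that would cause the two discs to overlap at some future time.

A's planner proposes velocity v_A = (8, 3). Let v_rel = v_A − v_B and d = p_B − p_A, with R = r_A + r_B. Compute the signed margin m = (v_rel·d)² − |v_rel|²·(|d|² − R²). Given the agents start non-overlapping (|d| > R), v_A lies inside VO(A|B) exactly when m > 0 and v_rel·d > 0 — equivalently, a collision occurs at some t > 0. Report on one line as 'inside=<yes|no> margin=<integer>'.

d = (-9, -13),  |d|² = 250;  R = 8+3 = 11,  c = 250−11² = 129
v_rel = (8, 10),  |v_rel|² = 164;  v_rel·d = (8)·(-9) + (10)·(-13) = -202
164·t² + 404·t + 129 = 0  ⇒  m = (-202)² − 164·129 = 19648
m = 19648 > 0,  v_rel·d = -202 < 0  ⇒  outside

inside=no margin=19648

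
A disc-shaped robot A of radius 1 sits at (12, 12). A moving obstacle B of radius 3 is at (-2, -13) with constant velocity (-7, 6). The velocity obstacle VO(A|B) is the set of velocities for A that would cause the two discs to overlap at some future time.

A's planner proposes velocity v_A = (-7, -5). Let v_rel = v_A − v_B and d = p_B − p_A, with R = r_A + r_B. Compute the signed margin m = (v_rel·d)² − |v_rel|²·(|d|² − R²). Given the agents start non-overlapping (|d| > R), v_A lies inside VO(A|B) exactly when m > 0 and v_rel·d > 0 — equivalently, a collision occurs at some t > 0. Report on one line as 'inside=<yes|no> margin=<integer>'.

d = (-14, -25),  |d|² = 821;  R = 1+3 = 4,  c = 821−4² = 805
v_rel = (0, -11),  |v_rel|² = 121;  v_rel·d = (0)·(-14) + (-11)·(-25) = 275
121·t² − 550·t + 805 = 0  ⇒  m = 275² − 121·805 = -21780
m = -21780 < 0,  v_rel·d = 275 > 0  ⇒  outside

inside=no margin=-21780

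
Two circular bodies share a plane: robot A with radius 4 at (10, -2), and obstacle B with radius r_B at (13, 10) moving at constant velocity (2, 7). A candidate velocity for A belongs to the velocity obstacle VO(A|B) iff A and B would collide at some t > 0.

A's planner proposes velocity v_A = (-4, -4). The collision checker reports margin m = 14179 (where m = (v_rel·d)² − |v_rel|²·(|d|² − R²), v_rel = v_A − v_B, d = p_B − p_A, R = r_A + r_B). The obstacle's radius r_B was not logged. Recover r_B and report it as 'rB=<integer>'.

m = 14179
d = (3, 12);  v_rel = (-6, -11),  |v_rel|² = 157
v_rel×d = (-6)·(12) − (-11)·(3) = -39
since m = R²·157 − (-39)²:  R² = (1521 + 14179) / 157 = 100
R = √100 = 10  ⇒  r_B = 10 − 4 = 6

rB=6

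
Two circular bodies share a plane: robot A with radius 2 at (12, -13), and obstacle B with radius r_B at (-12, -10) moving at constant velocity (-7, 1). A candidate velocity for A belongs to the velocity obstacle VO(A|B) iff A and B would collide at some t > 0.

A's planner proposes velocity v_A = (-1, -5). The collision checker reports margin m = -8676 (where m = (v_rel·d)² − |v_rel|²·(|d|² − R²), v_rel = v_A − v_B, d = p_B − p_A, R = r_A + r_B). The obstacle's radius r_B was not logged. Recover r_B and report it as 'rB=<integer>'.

m = -8676
d = (-24, 3);  v_rel = (6, -6),  |v_rel|² = 72
v_rel×d = (6)·(3) − (-6)·(-24) = -126
since m = R²·72 − (-126)²:  R² = (15876 + -8676) / 72 = 100
R = √100 = 10  ⇒  r_B = 10 − 2 = 8

rB=8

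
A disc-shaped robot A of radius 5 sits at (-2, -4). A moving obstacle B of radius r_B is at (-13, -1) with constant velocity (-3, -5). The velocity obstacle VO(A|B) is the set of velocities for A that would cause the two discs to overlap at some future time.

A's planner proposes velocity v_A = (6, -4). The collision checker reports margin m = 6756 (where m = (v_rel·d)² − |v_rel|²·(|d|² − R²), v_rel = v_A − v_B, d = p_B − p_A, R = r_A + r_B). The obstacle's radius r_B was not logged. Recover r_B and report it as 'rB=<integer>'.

m = 6756
d = (-11, 3);  v_rel = (9, 1),  |v_rel|² = 82
v_rel×d = (9)·(3) − (1)·(-11) = 38
since m = R²·82 − 38²:  R² = (1444 + 6756) / 82 = 100
R = √100 = 10  ⇒  r_B = 10 − 5 = 5

rB=5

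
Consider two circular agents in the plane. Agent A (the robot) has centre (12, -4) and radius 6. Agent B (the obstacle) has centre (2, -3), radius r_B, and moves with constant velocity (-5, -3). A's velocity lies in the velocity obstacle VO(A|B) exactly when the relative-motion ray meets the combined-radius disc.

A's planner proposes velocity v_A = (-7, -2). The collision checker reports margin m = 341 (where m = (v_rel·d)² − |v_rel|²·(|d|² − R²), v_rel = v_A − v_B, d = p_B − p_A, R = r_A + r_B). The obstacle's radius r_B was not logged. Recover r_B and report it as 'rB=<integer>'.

m = 341
d = (-10, 1);  v_rel = (-2, 1),  |v_rel|² = 5
v_rel×d = (-2)·(1) − (1)·(-10) = 8
since m = R²·5 − 8²:  R² = (64 + 341) / 5 = 81
R = √81 = 9  ⇒  r_B = 9 − 6 = 3

rB=3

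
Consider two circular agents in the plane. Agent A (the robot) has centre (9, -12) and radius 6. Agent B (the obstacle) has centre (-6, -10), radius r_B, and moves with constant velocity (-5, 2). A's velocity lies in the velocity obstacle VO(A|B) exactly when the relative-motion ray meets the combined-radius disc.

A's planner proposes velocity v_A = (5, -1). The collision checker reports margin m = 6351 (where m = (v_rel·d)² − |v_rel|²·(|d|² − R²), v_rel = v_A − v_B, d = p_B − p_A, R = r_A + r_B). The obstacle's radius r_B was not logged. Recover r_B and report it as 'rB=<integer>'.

m = 6351
d = (-15, 2);  v_rel = (10, -3),  |v_rel|² = 109
v_rel×d = (10)·(2) − (-3)·(-15) = -25
since m = R²·109 − (-25)²:  R² = (625 + 6351) / 109 = 64
R = √64 = 8  ⇒  r_B = 8 − 6 = 2

rB=2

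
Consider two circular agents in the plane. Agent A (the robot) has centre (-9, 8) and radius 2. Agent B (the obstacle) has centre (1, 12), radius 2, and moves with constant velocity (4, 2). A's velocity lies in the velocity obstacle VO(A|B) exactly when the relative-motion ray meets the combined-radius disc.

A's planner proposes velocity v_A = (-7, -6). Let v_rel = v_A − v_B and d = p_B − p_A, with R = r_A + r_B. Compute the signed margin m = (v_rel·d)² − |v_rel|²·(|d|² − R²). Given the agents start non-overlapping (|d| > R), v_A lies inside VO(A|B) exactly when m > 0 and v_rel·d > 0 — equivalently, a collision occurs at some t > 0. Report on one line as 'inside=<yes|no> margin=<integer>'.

d = (10, 4),  |d|² = 116;  R = 2+2 = 4,  c = 116−4² = 100
v_rel = (-11, -8),  |v_rel|² = 185;  v_rel·d = (-11)·(10) + (-8)·(4) = -142
185·t² + 284·t + 100 = 0  ⇒  m = (-142)² − 185·100 = 1664
m = 1664 > 0,  v_rel·d = -142 < 0  ⇒  outside

inside=no margin=1664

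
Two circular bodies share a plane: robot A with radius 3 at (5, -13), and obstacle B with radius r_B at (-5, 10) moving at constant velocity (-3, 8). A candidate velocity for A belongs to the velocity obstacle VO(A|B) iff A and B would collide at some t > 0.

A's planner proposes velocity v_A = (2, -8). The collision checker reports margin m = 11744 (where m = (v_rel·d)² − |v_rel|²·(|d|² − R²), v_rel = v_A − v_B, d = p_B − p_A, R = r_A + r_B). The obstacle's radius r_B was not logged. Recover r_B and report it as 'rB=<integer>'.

m = 11744
d = (-10, 23);  v_rel = (5, -16),  |v_rel|² = 281
v_rel×d = (5)·(23) − (-16)·(-10) = -45
since m = R²·281 − (-45)²:  R² = (2025 + 11744) / 281 = 49
R = √49 = 7  ⇒  r_B = 7 − 3 = 4

rB=4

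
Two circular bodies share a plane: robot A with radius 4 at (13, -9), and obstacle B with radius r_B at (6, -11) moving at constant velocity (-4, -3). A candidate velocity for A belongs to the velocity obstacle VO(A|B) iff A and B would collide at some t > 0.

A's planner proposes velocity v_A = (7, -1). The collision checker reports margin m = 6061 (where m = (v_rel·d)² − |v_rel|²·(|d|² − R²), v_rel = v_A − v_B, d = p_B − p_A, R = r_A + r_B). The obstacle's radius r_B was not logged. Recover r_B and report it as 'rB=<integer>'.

m = 6061
d = (-7, -2);  v_rel = (11, 2),  |v_rel|² = 125
v_rel×d = (11)·(-2) − (2)·(-7) = -8
since m = R²·125 − (-8)²:  R² = (64 + 6061) / 125 = 49
R = √49 = 7  ⇒  r_B = 7 − 4 = 3

rB=3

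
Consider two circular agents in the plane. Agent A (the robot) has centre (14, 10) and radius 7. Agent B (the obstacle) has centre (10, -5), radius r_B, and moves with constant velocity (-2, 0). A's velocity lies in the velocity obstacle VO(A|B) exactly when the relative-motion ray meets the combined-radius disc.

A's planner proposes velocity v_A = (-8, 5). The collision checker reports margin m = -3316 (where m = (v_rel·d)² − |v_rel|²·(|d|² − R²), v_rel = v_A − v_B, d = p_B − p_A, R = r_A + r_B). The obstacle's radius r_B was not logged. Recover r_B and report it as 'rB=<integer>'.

m = -3316
d = (-4, -15);  v_rel = (-6, 5),  |v_rel|² = 61
v_rel×d = (-6)·(-15) − (5)·(-4) = 110
since m = R²·61 − 110²:  R² = (12100 + -3316) / 61 = 144
R = √144 = 12  ⇒  r_B = 12 − 7 = 5

rB=5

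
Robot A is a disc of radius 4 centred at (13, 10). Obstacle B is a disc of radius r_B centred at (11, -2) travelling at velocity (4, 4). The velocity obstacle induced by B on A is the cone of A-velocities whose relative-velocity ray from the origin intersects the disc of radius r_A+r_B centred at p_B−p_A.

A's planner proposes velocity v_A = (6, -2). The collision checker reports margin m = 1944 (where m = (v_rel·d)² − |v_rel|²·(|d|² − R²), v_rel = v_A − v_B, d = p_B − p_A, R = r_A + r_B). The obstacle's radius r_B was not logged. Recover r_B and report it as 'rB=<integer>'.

m = 1944
d = (-2, -12);  v_rel = (2, -6),  |v_rel|² = 40
v_rel×d = (2)·(-12) − (-6)·(-2) = -36
since m = R²·40 − (-36)²:  R² = (1296 + 1944) / 40 = 81
R = √81 = 9  ⇒  r_B = 9 − 4 = 5

rB=5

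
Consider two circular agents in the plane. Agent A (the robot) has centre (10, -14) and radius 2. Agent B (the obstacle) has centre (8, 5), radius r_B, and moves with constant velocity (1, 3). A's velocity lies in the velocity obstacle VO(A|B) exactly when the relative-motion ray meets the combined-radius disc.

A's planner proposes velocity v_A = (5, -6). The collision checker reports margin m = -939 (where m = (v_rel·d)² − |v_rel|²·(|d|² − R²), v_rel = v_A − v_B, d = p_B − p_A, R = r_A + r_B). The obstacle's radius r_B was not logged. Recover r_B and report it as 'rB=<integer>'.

m = -939
d = (-2, 19);  v_rel = (4, -9),  |v_rel|² = 97
v_rel×d = (4)·(19) − (-9)·(-2) = 58
since m = R²·97 − 58²:  R² = (3364 + -939) / 97 = 25
R = √25 = 5  ⇒  r_B = 5 − 2 = 3

rB=3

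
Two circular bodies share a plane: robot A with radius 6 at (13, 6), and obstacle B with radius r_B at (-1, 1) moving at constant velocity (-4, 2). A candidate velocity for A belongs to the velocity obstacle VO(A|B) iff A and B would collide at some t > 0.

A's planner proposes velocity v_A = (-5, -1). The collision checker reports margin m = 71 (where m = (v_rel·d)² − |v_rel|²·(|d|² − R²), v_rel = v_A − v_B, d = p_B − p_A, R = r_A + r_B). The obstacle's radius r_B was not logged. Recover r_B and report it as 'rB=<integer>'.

m = 71
d = (-14, -5);  v_rel = (-1, -3),  |v_rel|² = 10
v_rel×d = (-1)·(-5) − (-3)·(-14) = -37
since m = R²·10 − (-37)²:  R² = (1369 + 71) / 10 = 144
R = √144 = 12  ⇒  r_B = 12 − 6 = 6

rB=6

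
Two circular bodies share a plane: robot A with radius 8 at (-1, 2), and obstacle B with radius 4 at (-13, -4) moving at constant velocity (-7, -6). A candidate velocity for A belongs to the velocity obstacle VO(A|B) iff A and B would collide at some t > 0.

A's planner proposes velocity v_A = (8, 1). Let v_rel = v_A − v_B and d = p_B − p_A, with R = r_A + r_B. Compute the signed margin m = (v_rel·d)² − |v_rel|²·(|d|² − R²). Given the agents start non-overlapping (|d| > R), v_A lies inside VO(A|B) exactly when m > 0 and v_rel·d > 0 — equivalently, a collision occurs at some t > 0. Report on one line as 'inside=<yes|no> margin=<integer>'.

d = (-12, -6),  |d|² = 180;  R = 8+4 = 12,  c = 180−12² = 36
v_rel = (15, 7),  |v_rel|² = 274;  v_rel·d = (15)·(-12) + (7)·(-6) = -222
274·t² + 444·t + 36 = 0  ⇒  m = (-222)² − 274·36 = 39420
m = 39420 > 0,  v_rel·d = -222 < 0  ⇒  outside

inside=no margin=39420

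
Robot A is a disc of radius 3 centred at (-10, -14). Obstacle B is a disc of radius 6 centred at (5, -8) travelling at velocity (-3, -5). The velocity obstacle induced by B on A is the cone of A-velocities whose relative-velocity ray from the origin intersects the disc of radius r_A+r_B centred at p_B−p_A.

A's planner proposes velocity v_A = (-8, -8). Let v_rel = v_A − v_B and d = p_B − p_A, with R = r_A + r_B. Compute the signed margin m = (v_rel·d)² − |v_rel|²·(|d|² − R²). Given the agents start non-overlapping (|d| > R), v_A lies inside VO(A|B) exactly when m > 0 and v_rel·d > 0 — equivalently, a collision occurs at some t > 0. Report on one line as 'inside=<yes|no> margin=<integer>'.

d = (15, 6),  |d|² = 261;  R = 3+6 = 9,  c = 261−9² = 180
v_rel = (-5, -3),  |v_rel|² = 34;  v_rel·d = (-5)·(15) + (-3)·(6) = -93
34·t² + 186·t + 180 = 0  ⇒  m = (-93)² − 34·180 = 2529
m = 2529 > 0,  v_rel·d = -93 < 0  ⇒  outside

inside=no margin=2529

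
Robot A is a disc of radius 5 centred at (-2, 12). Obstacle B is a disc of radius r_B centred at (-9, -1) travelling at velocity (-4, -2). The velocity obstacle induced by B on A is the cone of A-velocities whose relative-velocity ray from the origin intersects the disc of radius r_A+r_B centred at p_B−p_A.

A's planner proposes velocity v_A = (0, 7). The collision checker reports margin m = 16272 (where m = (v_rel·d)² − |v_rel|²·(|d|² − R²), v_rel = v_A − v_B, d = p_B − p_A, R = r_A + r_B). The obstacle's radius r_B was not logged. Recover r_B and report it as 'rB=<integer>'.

m = 16272
d = (-7, -13);  v_rel = (4, 9),  |v_rel|² = 97
v_rel×d = (4)·(-13) − (9)·(-7) = 11
since m = R²·97 − 11²:  R² = (121 + 16272) / 97 = 169
R = √169 = 13  ⇒  r_B = 13 − 5 = 8

rB=8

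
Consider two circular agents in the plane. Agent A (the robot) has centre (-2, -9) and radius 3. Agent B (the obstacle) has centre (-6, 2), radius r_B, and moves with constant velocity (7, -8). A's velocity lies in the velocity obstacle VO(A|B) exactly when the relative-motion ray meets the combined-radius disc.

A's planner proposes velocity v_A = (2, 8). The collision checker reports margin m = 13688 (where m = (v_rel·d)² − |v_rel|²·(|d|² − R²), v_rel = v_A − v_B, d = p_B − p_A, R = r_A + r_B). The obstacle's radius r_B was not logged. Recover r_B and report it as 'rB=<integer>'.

m = 13688
d = (-4, 11);  v_rel = (-5, 16),  |v_rel|² = 281
v_rel×d = (-5)·(11) − (16)·(-4) = 9
since m = R²·281 − 9²:  R² = (81 + 13688) / 281 = 49
R = √49 = 7  ⇒  r_B = 7 − 3 = 4

rB=4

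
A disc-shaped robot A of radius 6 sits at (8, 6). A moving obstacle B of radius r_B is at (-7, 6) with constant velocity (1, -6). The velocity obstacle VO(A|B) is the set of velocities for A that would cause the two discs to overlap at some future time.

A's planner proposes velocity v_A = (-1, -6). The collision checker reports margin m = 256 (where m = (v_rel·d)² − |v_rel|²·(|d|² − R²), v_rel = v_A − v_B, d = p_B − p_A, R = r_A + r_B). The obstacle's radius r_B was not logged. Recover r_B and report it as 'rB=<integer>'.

m = 256
d = (-15, 0);  v_rel = (-2, 0),  |v_rel|² = 4
v_rel×d = (-2)·(0) − (0)·(-15) = 0
since m = R²·4 − 0²:  R² = (0 + 256) / 4 = 64
R = √64 = 8  ⇒  r_B = 8 − 6 = 2

rB=2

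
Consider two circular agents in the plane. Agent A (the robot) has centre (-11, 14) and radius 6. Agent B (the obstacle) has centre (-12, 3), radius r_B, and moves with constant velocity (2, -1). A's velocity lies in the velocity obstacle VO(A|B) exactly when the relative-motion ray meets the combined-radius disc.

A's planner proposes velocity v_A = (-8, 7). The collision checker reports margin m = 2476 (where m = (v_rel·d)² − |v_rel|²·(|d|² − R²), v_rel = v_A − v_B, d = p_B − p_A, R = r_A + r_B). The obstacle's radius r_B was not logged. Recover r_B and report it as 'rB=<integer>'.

m = 2476
d = (-1, -11);  v_rel = (-10, 8),  |v_rel|² = 164
v_rel×d = (-10)·(-11) − (8)·(-1) = 118
since m = R²·164 − 118²:  R² = (13924 + 2476) / 164 = 100
R = √100 = 10  ⇒  r_B = 10 − 6 = 4

rB=4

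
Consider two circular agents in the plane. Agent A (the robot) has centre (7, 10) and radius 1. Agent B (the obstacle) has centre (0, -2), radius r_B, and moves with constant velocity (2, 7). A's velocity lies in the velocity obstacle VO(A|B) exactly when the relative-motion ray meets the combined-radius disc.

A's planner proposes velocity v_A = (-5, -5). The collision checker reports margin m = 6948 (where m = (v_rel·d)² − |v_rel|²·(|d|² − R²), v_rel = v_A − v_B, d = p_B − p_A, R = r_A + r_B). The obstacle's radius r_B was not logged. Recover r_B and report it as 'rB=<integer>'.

m = 6948
d = (-7, -12);  v_rel = (-7, -12),  |v_rel|² = 193
v_rel×d = (-7)·(-12) − (-12)·(-7) = 0
since m = R²·193 − 0²:  R² = (0 + 6948) / 193 = 36
R = √36 = 6  ⇒  r_B = 6 − 1 = 5

rB=5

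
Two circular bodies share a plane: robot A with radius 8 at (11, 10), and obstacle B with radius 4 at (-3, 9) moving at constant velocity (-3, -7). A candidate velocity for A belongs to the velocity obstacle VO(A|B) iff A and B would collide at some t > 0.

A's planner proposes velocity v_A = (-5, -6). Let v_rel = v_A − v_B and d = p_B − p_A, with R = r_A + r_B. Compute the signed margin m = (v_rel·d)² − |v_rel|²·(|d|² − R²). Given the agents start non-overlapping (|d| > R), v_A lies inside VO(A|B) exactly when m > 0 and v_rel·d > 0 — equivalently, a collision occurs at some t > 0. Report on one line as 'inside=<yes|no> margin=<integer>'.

d = (-14, -1),  |d|² = 197;  R = 8+4 = 12,  c = 197−12² = 53
v_rel = (-2, 1),  |v_rel|² = 5;  v_rel·d = (-2)·(-14) + (1)·(-1) = 27
5·t² − 54·t + 53 = 0  ⇒  m = 27² − 5·53 = 464
m = 464 > 0,  v_rel·d = 27 > 0  ⇒  inside

inside=yes margin=464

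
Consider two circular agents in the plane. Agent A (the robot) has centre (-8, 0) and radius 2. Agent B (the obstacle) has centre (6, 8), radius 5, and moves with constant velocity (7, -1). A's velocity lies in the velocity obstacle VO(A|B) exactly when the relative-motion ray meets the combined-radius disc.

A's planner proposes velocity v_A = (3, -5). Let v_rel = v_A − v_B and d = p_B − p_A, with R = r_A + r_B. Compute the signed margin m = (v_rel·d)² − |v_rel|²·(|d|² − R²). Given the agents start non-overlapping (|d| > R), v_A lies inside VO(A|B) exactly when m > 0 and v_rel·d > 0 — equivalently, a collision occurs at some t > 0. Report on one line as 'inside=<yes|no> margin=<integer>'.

d = (14, 8),  |d|² = 260;  R = 2+5 = 7,  c = 260−7² = 211
v_rel = (-4, -4),  |v_rel|² = 32;  v_rel·d = (-4)·(14) + (-4)·(8) = -88
32·t² + 176·t + 211 = 0  ⇒  m = (-88)² − 32·211 = 992
m = 992 > 0,  v_rel·d = -88 < 0  ⇒  outside

inside=no margin=992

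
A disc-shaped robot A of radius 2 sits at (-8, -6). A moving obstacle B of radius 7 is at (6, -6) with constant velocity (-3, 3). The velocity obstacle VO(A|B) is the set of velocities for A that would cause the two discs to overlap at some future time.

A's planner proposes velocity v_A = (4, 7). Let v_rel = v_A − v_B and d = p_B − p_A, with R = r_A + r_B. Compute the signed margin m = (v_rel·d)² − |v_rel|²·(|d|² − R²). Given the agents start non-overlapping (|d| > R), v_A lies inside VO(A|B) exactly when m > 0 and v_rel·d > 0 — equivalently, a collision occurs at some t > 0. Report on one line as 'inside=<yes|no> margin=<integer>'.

d = (14, 0),  |d|² = 196;  R = 2+7 = 9,  c = 196−9² = 115
v_rel = (7, 4),  |v_rel|² = 65;  v_rel·d = (7)·(14) + (4)·(0) = 98
65·t² − 196·t + 115 = 0  ⇒  m = 98² − 65·115 = 2129
m = 2129 > 0,  v_rel·d = 98 > 0  ⇒  inside

inside=yes margin=2129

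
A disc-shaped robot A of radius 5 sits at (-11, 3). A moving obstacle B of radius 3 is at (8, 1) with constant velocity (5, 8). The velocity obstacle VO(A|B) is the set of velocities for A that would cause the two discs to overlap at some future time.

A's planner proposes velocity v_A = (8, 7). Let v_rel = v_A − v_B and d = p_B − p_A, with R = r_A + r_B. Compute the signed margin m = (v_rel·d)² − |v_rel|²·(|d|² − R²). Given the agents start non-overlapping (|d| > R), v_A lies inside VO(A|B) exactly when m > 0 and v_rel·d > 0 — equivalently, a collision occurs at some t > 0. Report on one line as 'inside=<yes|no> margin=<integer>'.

d = (19, -2),  |d|² = 365;  R = 5+3 = 8,  c = 365−8² = 301
v_rel = (3, -1),  |v_rel|² = 10;  v_rel·d = (3)·(19) + (-1)·(-2) = 59
10·t² − 118·t + 301 = 0  ⇒  m = 59² − 10·301 = 471
m = 471 > 0,  v_rel·d = 59 > 0  ⇒  inside

inside=yes margin=471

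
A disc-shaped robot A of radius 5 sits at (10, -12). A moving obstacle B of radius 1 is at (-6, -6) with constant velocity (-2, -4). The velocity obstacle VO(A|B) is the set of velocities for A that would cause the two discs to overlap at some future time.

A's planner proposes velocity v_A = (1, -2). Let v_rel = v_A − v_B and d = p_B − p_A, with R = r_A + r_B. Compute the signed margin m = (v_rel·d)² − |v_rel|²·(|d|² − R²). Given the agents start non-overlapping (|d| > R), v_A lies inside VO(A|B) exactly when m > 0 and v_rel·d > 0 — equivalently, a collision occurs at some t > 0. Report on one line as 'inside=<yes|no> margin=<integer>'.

d = (-16, 6),  |d|² = 292;  R = 5+1 = 6,  c = 292−6² = 256
v_rel = (3, 2),  |v_rel|² = 13;  v_rel·d = (3)·(-16) + (2)·(6) = -36
13·t² + 72·t + 256 = 0  ⇒  m = (-36)² − 13·256 = -2032
m = -2032 < 0,  v_rel·d = -36 < 0  ⇒  outside

inside=no margin=-2032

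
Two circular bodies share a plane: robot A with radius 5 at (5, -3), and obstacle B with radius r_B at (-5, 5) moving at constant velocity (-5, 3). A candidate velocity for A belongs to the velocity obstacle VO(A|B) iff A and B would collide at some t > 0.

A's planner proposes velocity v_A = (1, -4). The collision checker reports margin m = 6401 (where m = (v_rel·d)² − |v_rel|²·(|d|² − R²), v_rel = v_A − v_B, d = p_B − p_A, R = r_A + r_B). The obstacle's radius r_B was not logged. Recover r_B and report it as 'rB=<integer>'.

m = 6401
d = (-10, 8);  v_rel = (6, -7),  |v_rel|² = 85
v_rel×d = (6)·(8) − (-7)·(-10) = -22
since m = R²·85 − (-22)²:  R² = (484 + 6401) / 85 = 81
R = √81 = 9  ⇒  r_B = 9 − 5 = 4

rB=4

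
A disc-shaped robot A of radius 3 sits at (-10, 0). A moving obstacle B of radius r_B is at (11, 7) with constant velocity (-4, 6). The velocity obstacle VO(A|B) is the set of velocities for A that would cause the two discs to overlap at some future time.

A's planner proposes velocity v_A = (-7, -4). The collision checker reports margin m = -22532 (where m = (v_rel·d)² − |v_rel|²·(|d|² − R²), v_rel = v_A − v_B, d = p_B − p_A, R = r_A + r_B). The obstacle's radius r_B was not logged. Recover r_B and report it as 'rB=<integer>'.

m = -22532
d = (21, 7);  v_rel = (-3, -10),  |v_rel|² = 109
v_rel×d = (-3)·(7) − (-10)·(21) = 189
since m = R²·109 − 189²:  R² = (35721 + -22532) / 109 = 121
R = √121 = 11  ⇒  r_B = 11 − 3 = 8

rB=8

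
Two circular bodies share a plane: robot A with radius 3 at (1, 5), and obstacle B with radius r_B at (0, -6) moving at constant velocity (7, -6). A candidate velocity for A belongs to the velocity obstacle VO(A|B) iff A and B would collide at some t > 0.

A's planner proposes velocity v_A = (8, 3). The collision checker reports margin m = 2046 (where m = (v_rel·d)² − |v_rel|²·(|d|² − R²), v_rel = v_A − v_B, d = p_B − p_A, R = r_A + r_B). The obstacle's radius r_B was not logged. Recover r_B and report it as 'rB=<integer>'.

m = 2046
d = (-1, -11);  v_rel = (1, 9),  |v_rel|² = 82
v_rel×d = (1)·(-11) − (9)·(-1) = -2
since m = R²·82 − (-2)²:  R² = (4 + 2046) / 82 = 25
R = √25 = 5  ⇒  r_B = 5 − 3 = 2

rB=2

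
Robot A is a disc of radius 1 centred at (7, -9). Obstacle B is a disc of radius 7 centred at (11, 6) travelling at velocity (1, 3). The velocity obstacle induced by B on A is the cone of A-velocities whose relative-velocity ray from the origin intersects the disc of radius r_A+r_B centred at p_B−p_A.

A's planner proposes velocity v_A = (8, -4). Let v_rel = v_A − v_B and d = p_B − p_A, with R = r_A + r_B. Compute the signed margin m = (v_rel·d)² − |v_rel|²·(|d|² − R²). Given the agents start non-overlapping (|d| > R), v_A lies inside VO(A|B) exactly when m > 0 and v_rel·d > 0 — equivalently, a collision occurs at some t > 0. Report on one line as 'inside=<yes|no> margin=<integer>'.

d = (4, 15),  |d|² = 241;  R = 1+7 = 8,  c = 241−8² = 177
v_rel = (7, -7),  |v_rel|² = 98;  v_rel·d = (7)·(4) + (-7)·(15) = -77
98·t² + 154·t + 177 = 0  ⇒  m = (-77)² − 98·177 = -11417
m = -11417 < 0,  v_rel·d = -77 < 0  ⇒  outside

inside=no margin=-11417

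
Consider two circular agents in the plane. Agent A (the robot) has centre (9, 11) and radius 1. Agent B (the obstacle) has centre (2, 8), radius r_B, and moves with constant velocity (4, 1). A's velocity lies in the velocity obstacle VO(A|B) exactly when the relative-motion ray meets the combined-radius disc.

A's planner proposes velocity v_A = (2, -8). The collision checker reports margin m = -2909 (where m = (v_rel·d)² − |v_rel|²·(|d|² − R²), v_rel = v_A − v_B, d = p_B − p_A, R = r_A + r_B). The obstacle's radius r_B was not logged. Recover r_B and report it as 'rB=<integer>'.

m = -2909
d = (-7, -3);  v_rel = (-2, -9),  |v_rel|² = 85
v_rel×d = (-2)·(-3) − (-9)·(-7) = -57
since m = R²·85 − (-57)²:  R² = (3249 + -2909) / 85 = 4
R = √4 = 2  ⇒  r_B = 2 − 1 = 1

rB=1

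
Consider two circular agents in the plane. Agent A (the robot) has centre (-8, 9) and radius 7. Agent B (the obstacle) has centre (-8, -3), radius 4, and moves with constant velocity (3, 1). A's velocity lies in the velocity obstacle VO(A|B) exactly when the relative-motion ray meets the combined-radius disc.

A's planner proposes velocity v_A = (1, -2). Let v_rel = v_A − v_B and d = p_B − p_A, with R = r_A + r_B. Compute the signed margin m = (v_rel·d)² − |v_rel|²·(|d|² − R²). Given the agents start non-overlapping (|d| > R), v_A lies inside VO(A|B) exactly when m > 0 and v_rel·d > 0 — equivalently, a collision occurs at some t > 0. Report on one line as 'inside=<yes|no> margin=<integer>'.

d = (0, -12),  |d|² = 144;  R = 7+4 = 11,  c = 144−11² = 23
v_rel = (-2, -3),  |v_rel|² = 13;  v_rel·d = (-2)·(0) + (-3)·(-12) = 36
13·t² − 72·t + 23 = 0  ⇒  m = 36² − 13·23 = 997
m = 997 > 0,  v_rel·d = 36 > 0  ⇒  inside

inside=yes margin=997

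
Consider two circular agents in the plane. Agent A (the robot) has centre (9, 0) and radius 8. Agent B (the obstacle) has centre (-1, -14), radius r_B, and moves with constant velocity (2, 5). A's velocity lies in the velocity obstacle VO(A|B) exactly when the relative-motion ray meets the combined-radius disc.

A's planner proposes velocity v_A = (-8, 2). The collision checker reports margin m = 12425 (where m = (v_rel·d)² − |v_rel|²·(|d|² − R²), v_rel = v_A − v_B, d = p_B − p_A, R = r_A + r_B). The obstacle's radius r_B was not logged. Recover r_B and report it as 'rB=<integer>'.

m = 12425
d = (-10, -14);  v_rel = (-10, -3),  |v_rel|² = 109
v_rel×d = (-10)·(-14) − (-3)·(-10) = 110
since m = R²·109 − 110²:  R² = (12100 + 12425) / 109 = 225
R = √225 = 15  ⇒  r_B = 15 − 8 = 7

rB=7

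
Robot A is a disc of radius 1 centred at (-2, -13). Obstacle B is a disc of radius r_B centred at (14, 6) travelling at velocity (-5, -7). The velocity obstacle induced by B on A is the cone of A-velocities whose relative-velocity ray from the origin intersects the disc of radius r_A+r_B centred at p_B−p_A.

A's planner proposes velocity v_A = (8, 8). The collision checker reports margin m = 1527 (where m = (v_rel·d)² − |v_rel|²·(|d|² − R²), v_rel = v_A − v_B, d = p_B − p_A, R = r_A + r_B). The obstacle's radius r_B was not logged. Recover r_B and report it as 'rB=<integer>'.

m = 1527
d = (16, 19);  v_rel = (13, 15),  |v_rel|² = 394
v_rel×d = (13)·(19) − (15)·(16) = 7
since m = R²·394 − 7²:  R² = (49 + 1527) / 394 = 4
R = √4 = 2  ⇒  r_B = 2 − 1 = 1

rB=1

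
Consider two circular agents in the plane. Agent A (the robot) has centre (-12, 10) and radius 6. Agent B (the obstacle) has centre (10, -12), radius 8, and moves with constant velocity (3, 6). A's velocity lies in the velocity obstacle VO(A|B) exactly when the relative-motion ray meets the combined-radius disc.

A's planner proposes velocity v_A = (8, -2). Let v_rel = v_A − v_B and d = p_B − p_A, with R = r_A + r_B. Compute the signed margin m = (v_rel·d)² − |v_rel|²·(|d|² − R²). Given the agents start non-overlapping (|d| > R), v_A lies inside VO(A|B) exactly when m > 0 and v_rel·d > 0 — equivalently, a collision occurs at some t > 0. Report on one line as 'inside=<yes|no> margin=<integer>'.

d = (22, -22),  |d|² = 968;  R = 6+8 = 14,  c = 968−14² = 772
v_rel = (5, -8),  |v_rel|² = 89;  v_rel·d = (5)·(22) + (-8)·(-22) = 286
89·t² − 572·t + 772 = 0  ⇒  m = 286² − 89·772 = 13088
m = 13088 > 0,  v_rel·d = 286 > 0  ⇒  inside

inside=yes margin=13088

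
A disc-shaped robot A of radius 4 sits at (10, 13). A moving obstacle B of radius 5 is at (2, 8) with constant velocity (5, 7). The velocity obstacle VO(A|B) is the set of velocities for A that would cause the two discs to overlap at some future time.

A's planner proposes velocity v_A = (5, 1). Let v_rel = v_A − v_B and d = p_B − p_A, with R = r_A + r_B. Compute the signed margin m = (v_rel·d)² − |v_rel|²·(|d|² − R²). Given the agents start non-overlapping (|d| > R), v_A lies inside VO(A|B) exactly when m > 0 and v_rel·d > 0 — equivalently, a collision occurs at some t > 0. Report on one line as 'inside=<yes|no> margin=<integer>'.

d = (-8, -5),  |d|² = 89;  R = 4+5 = 9,  c = 89−9² = 8
v_rel = (0, -6),  |v_rel|² = 36;  v_rel·d = (0)·(-8) + (-6)·(-5) = 30
36·t² − 60·t + 8 = 0  ⇒  m = 30² − 36·8 = 612
m = 612 > 0,  v_rel·d = 30 > 0  ⇒  inside

inside=yes margin=612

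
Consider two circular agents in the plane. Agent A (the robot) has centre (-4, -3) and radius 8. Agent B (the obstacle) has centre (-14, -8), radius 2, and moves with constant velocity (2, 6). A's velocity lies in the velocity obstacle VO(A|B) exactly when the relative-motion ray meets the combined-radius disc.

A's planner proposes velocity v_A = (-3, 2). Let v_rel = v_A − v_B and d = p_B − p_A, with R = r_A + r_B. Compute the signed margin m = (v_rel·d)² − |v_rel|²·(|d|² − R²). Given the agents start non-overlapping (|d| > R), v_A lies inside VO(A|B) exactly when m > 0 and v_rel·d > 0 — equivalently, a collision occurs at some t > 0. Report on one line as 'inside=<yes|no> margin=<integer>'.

d = (-10, -5),  |d|² = 125;  R = 8+2 = 10,  c = 125−10² = 25
v_rel = (-5, -4),  |v_rel|² = 41;  v_rel·d = (-5)·(-10) + (-4)·(-5) = 70
41·t² − 140·t + 25 = 0  ⇒  m = 70² − 41·25 = 3875
m = 3875 > 0,  v_rel·d = 70 > 0  ⇒  inside

inside=yes margin=3875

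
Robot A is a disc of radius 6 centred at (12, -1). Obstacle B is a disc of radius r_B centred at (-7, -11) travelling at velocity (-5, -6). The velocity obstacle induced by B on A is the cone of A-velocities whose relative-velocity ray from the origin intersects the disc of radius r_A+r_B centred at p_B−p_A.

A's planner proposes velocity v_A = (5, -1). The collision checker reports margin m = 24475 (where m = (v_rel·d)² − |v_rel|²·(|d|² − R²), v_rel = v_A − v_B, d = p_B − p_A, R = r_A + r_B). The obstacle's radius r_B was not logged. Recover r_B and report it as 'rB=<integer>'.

m = 24475
d = (-19, -10);  v_rel = (10, 5),  |v_rel|² = 125
v_rel×d = (10)·(-10) − (5)·(-19) = -5
since m = R²·125 − (-5)²:  R² = (25 + 24475) / 125 = 196
R = √196 = 14  ⇒  r_B = 14 − 6 = 8

rB=8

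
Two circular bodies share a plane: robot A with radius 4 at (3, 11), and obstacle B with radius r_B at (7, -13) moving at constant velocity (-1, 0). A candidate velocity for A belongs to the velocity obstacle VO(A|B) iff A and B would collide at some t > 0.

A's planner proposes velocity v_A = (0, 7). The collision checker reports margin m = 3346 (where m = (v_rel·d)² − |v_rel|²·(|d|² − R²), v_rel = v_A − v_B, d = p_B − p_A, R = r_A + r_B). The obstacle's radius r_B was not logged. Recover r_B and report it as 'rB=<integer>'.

m = 3346
d = (4, -24);  v_rel = (1, 7),  |v_rel|² = 50
v_rel×d = (1)·(-24) − (7)·(4) = -52
since m = R²·50 − (-52)²:  R² = (2704 + 3346) / 50 = 121
R = √121 = 11  ⇒  r_B = 11 − 4 = 7

rB=7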